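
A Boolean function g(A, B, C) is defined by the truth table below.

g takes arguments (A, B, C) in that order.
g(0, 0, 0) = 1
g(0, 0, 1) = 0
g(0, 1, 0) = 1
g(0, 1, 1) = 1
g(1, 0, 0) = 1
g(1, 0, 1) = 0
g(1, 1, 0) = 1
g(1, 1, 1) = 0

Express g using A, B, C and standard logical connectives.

The 0-rows are (0,0,1), (1,0,1), (1,1,1). Take each as a conjunction (¬A·¬B·C, A·¬B·C, A·B·C), form their disjunction, and complement — that gives a formula that is 1 everywhere g is.

g(A, B, C) = ¬((((¬A ∧ ¬B) ∧ C) ∨ ((A ∧ ¬B) ∧ C)) ∨ ((A ∧ B) ∧ C))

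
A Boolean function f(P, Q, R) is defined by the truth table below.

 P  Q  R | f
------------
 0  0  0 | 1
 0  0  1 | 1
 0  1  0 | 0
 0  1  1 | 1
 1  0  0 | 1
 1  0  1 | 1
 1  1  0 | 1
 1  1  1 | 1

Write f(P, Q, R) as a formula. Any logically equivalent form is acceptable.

f is 0 on exactly one input, (0,1,0), whose minterm is ¬P·Q·¬R. So f is the negation of that single conjunction.

f(P, Q, R) = ((P' · Q) · R')'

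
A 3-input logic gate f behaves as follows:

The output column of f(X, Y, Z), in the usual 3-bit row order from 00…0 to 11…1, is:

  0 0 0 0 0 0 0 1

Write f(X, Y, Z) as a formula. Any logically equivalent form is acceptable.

The output is 1 only when every input is 1 — the AND of all inputs.

f(X, Y, Z) = (X & Y) & Z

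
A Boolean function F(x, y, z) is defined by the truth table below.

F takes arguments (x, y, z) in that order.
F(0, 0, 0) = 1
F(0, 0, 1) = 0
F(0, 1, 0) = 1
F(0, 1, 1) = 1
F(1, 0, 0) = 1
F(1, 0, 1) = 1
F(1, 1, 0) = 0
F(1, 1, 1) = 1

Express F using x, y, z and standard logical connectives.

F(x, y, z) = (((x' · y') · z) + ((x · y) · z'))'

There are just 2 zero rows: (0,0,1), (1,1,0). Their minterms are ¬x·¬y·z, x·y·¬z; the OR of those covers precisely the 0-outputs, and negating it yields F.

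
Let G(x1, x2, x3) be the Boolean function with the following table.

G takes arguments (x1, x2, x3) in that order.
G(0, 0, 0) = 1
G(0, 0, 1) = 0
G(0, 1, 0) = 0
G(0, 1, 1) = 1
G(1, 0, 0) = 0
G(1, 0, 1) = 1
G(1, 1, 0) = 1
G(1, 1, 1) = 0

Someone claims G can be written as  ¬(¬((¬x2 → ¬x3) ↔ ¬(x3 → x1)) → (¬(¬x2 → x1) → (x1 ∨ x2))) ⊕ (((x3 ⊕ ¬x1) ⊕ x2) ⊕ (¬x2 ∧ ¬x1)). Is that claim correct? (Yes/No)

Check the formula against G row by row:
  x1=0, x2=0, x3=0: formula gives 1, G = 1 ✓
  x1=0, x2=0, x3=1: formula gives 0, G = 0 ✓
  x1=0, x2=1, x3=0: formula gives 0, G = 0 ✓
  x1=0, x2=1, x3=1: formula gives 1, G = 1 ✓
  x1=1, x2=0, x3=0: formula gives 0, G = 0 ✓
  … (the remaining 3 rows also agree.)
All 8 rows match — the expression computes G exactly.

Yes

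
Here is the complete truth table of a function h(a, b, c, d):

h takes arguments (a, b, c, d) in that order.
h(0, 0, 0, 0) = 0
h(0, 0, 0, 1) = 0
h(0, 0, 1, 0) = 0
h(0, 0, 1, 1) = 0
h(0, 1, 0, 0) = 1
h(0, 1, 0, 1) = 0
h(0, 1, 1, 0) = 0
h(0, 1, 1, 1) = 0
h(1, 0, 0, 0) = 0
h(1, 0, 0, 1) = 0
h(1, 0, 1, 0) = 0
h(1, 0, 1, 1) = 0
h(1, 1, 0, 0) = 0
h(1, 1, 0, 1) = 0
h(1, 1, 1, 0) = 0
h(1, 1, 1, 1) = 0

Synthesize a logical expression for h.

h(a, b, c, d) = ((¬a ∧ b) ∧ ¬c) ∧ ¬d

Only row (0,1,0,0) gives 1. That row's minterm ¬a·b·¬c·¬d is h directly.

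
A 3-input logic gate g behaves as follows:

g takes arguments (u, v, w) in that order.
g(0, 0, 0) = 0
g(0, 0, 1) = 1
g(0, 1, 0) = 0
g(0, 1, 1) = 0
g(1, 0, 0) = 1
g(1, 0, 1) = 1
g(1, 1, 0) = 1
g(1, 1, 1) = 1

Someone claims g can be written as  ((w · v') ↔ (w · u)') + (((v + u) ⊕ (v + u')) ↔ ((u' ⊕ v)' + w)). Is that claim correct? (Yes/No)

Check the formula against g row by row:
  u=0, v=0, w=0: formula gives 0, g = 0 ✓
  u=0, v=0, w=1: formula gives 1, g = 1 ✓
  u=0, v=1, w=0: formula gives 0, g = 0 ✓
  u=0, v=1, w=1: formula gives 0, g = 0 ✓
  u=1, v=0, w=0: formula gives 1, g = 1 ✓
  … (the remaining 3 rows also agree.)
All 8 rows match — the expression computes g exactly.

Yes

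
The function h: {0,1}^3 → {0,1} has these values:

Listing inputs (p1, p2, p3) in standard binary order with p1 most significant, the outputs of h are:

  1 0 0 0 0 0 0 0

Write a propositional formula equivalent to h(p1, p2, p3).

h(p1, p2, p3) = NOT ((p1 OR p2) OR p3)

The output is 1 only when every input is 0 — NOR of all inputs.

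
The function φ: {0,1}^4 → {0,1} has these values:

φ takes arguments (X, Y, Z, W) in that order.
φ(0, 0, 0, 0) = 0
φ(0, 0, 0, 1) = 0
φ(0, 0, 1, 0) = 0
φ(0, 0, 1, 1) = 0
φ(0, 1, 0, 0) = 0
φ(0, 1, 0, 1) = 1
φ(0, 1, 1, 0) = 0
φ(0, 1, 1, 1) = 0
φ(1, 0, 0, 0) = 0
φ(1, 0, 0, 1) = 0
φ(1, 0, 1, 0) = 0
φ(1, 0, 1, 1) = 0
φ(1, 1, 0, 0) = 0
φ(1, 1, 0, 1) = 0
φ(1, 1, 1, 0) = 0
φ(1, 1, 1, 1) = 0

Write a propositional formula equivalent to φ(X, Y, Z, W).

Only row (0,1,0,1) gives 1. That row's minterm ¬X·Y·¬Z·W is φ directly.

φ(X, Y, Z, W) = ((NOT X AND Y) AND NOT Z) AND W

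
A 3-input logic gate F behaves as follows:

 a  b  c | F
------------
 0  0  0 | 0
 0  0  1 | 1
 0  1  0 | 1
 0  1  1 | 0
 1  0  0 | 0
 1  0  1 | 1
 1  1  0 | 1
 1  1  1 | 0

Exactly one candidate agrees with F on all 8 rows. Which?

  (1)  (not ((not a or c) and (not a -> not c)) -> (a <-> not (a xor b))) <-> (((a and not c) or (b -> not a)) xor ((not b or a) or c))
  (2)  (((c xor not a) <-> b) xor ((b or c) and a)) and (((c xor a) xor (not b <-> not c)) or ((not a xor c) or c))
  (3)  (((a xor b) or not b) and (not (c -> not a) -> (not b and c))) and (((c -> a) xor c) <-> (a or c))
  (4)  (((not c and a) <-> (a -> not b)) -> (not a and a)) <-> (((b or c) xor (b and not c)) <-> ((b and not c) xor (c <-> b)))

(1) disagrees with F on (1,0,0) (formula → 1, table → 0); rule it out.
(3) disagrees with F on (0,1,0) (formula → 0, table → 1); rule it out.
(4) disagrees with F on (0,0,1) (formula → 0, table → 1); rule it out.
That leaves (2). Evaluating it on every row reproduces the table of F exactly.

2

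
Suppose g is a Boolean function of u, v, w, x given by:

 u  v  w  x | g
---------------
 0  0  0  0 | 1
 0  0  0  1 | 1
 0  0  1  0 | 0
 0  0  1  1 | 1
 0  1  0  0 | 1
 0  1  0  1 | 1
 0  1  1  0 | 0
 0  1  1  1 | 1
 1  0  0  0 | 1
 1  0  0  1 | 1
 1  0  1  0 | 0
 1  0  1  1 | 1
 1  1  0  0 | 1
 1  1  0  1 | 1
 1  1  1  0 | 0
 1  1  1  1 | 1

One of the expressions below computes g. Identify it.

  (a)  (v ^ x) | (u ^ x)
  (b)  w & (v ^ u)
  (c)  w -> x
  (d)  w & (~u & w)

(a) disagrees with g on (0,0,0,0) (formula → 0, table → 1); rule it out.
(b) disagrees with g on (0,0,0,0) (formula → 0, table → 1); rule it out.
(d) disagrees with g on (0,0,0,0) (formula → 0, table → 1); rule it out.
That leaves (c). Evaluating it on every row reproduces the table of g exactly.

c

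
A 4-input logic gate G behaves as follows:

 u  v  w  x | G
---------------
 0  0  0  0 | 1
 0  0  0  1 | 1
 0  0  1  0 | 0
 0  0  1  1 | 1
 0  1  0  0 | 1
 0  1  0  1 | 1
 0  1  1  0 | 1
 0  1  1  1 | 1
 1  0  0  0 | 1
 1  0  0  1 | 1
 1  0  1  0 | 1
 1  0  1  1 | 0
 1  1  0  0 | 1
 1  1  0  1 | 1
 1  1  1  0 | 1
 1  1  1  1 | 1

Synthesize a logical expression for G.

G(u, v, w, x) = ((((u' · v') · w) · x') + (((u · v') · w) · x))'

The 0-rows are (0,0,1,0), (1,0,1,1). Take each as a conjunction (¬u·¬v·w·¬x, u·¬v·w·x), form their disjunction, and complement — that gives a formula that is 1 everywhere G is.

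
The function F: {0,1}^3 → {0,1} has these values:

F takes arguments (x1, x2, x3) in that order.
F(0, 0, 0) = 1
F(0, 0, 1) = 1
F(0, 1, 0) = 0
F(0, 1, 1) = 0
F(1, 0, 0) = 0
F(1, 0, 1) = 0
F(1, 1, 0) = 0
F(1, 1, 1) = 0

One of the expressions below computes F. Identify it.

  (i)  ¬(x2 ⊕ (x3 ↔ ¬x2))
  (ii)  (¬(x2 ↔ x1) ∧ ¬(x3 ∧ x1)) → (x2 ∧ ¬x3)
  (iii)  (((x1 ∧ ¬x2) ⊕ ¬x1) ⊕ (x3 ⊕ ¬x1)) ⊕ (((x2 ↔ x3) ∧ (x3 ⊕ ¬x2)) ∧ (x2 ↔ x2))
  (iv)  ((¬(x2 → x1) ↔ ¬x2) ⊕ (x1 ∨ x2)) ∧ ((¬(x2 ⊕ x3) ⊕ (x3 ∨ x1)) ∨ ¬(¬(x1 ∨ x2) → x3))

iii

(i): at (0,0,1) it gives 0, but F = 1 — eliminated.
(ii): at (0,1,0) it gives 1, but F = 0 — eliminated.
(iv): at (0,0,0) it gives 0, but F = 1 — eliminated.
(iii) is the remaining candidate, and it agrees with F on all 8 inputs.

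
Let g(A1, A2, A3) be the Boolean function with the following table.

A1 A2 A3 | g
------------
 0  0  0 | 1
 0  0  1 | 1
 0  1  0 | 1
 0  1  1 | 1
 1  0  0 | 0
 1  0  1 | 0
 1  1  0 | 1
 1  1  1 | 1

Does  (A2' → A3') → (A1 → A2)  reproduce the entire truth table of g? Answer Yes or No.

No

Check the formula against g row by row:
  A1=0, A2=0, A3=0: formula gives 1, g = 1 ✓
  A1=0, A2=0, A3=1: formula gives 1, g = 1 ✓
  A1=0, A2=1, A3=0: formula gives 1, g = 1 ✓
  A1=0, A2=1, A3=1: formula gives 1, g = 1 ✓
  A1=1, A2=0, A3=0: formula gives 0, g = 0 ✓
  A1=1, A2=0, A3=1: formula gives 1, but g = 0 ✗
A single disagreement suffices: at (1,0,1) they differ, so the formula does not compute g.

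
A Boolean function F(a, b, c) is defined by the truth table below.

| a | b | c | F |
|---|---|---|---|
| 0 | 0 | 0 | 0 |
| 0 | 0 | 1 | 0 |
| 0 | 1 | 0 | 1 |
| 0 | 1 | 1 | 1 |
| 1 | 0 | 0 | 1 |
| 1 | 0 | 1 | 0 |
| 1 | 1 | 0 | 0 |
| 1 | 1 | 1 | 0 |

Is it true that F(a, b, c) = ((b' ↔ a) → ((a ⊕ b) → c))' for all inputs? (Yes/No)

Evaluate ((b' ↔ a) → ((a ⊕ b) → c))' on each row and compare to F:
  a=0, b=0, c=0: formula gives 0, F = 0 ✓
  a=0, b=0, c=1: formula gives 0, F = 0 ✓
  a=0, b=1, c=0: formula gives 1, F = 1 ✓
  a=0, b=1, c=1: formula gives 0, but F = 1 ✗
A single disagreement suffices: at (0,1,1) they differ, so the formula does not compute F.

No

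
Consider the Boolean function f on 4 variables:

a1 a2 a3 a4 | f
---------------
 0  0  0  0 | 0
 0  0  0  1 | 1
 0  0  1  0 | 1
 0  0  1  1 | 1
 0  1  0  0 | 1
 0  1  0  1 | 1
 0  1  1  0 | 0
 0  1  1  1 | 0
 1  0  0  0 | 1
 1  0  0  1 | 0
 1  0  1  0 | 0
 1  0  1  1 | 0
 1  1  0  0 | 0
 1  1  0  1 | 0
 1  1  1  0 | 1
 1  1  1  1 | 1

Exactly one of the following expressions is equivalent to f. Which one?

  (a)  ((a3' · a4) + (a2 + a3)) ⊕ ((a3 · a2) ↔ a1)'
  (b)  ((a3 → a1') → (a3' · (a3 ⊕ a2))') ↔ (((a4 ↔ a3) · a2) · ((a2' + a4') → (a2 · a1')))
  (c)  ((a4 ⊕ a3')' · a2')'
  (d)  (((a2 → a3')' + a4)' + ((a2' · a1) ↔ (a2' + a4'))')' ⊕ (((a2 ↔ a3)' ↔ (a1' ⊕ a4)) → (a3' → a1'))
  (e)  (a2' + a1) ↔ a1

(b): at (0,0,0,1) it gives 0, but f = 1 — eliminated.
(c): at (0,0,0,0) it gives 1, but f = 0 — eliminated.
(d): at (0,0,0,0) it gives 1, but f = 0 — eliminated.
(e): at (0,0,0,1) it gives 0, but f = 1 — eliminated.
(a) is the remaining candidate, and it agrees with f on all 16 inputs.

a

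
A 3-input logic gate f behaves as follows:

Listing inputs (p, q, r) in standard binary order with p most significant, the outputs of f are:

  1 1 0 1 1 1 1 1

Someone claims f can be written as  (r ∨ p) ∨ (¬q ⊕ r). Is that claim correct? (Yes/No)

Yes

Test each input against both f and the formula:
  p=0, q=0, r=0: formula gives 1, f = 1 ✓
  p=0, q=0, r=1: formula gives 1, f = 1 ✓
  p=0, q=1, r=0: formula gives 0, f = 0 ✓
  p=0, q=1, r=1: formula gives 1, f = 1 ✓
  p=1, q=0, r=0: formula gives 1, f = 1 ✓
  …and likewise for the remaining 3 rows.
No disagreement on any input; they are logically equivalent.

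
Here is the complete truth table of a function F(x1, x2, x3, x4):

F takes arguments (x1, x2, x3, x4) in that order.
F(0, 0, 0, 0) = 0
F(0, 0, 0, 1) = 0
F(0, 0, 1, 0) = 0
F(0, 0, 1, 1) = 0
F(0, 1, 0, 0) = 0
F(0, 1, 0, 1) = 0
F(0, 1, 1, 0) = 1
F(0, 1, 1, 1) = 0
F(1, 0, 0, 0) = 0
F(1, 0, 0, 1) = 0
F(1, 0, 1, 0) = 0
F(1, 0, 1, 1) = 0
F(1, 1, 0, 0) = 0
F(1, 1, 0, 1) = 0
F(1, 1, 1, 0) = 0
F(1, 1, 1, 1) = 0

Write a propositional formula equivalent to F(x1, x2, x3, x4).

F is 1 on exactly one input, (0,1,1,0), whose minterm is ¬x1·x2·x3·¬x4. So F is just that conjunction.

F(x1, x2, x3, x4) = ((¬x1 ∧ x2) ∧ x3) ∧ ¬x4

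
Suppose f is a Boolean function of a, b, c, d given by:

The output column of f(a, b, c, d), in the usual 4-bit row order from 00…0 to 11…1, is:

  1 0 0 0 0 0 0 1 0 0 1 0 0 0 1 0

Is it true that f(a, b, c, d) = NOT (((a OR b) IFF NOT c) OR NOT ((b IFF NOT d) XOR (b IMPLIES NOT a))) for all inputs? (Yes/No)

Check the formula against f row by row:
  a=0, b=0, c=0, d=0: formula gives 1, f = 1 ✓
  a=0, b=0, c=0, d=1: formula gives 0, f = 0 ✓
  a=0, b=0, c=1, d=0: formula gives 0, f = 0 ✓
  a=0, b=0, c=1, d=1: formula gives 0, f = 0 ✓
  … (the remaining 12 rows also agree.)
Every row agrees, so the formula is equivalent.

Yes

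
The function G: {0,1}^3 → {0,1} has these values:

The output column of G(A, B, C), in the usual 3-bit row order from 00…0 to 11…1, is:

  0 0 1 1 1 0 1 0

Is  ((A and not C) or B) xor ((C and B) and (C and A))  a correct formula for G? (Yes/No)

Evaluate ((A and not C) or B) xor ((C and B) and (C and A)) on each row and compare to G:
  A=0, B=0, C=0: formula gives 0, G = 0 ✓
  A=0, B=0, C=1: formula gives 0, G = 0 ✓
  A=0, B=1, C=0: formula gives 1, G = 1 ✓
  A=0, B=1, C=1: formula gives 1, G = 1 ✓
  A=1, B=0, C=0: formula gives 1, G = 1 ✓
  … (the remaining 3 rows also agree.)
Every row agrees, so the formula is equivalent.

Yes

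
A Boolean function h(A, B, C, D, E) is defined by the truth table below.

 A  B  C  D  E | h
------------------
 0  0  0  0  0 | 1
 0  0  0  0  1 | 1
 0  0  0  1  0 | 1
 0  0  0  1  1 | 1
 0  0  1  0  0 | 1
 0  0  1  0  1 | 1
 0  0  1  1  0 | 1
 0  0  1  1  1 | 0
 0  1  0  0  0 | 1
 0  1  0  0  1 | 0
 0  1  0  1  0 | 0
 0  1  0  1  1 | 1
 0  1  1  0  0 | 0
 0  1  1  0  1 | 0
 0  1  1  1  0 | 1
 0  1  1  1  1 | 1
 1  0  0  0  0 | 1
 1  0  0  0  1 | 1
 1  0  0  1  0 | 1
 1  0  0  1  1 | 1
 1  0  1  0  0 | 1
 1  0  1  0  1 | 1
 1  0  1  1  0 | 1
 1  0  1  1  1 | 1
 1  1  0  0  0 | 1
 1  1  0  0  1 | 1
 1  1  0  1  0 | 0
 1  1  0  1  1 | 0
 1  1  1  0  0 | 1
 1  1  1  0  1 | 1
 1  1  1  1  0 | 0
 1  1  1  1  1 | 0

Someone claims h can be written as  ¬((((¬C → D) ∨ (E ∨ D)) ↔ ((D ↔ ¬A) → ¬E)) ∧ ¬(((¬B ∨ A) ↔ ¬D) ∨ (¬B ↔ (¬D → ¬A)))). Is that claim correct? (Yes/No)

No

Evaluate ¬((((¬C → D) ∨ (E ∨ D)) ↔ ((D ↔ ¬A) → ¬E)) ∧ ¬(((¬B ∨ A) ↔ ¬D) ∨ (¬B ↔ (¬D → ¬A)))) on each row and compare to h:
  A=0, B=0, C=0, D=0, E=0: formula gives 1, h = 1 ✓
  A=0, B=0, C=0, D=0, E=1: formula gives 1, h = 1 ✓
  A=0, B=0, C=0, D=1, E=0: formula gives 1, h = 1 ✓
  A=0, B=0, C=0, D=1, E=1: formula gives 1, h = 1 ✓
  …
  A=0, B=0, C=1, D=1, E=1: formula gives 1, but h = 0 ✗
Row (0,0,1,1,1) is a counterexample, so the formula is not equivalent to h.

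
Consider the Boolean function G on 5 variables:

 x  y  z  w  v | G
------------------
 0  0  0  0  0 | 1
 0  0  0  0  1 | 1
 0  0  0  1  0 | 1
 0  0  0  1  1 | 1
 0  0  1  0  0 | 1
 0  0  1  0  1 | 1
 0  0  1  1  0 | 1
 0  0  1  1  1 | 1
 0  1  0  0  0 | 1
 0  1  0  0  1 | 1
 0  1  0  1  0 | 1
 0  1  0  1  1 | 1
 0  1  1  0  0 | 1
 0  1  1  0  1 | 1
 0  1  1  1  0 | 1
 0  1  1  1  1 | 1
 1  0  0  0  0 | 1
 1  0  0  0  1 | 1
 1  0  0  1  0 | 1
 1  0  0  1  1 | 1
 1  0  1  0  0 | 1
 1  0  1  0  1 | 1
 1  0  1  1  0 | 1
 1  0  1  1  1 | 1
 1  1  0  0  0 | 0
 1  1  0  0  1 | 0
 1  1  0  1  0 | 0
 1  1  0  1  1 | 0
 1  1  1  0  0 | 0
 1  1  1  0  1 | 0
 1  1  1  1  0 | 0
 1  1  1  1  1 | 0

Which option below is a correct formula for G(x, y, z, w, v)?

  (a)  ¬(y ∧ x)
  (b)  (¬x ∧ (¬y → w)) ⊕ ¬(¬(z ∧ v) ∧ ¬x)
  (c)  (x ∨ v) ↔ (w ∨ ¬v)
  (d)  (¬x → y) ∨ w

(b) fails at (0,0,0,0,0): the formula yields 0, G is 1.
(c) fails at (0,0,0,0,0): the formula yields 0, G is 1.
(d) fails at (0,0,0,0,0): the formula yields 0, G is 1.
That leaves (a). Evaluating it on every row reproduces the table of G exactly.

a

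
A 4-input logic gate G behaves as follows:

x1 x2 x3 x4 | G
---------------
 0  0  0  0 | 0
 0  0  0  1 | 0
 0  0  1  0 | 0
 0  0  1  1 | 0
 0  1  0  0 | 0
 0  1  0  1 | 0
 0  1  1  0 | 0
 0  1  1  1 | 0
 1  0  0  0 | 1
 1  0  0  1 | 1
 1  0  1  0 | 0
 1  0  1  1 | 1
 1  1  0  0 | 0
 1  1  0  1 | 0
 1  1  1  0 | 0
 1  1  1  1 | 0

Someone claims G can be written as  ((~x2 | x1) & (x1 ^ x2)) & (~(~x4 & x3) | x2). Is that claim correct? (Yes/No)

Yes

Check the formula against G row by row:
  x1=0, x2=0, x3=0, x4=0: formula gives 0, G = 0 ✓
  x1=0, x2=0, x3=0, x4=1: formula gives 0, G = 0 ✓
  x1=0, x2=0, x3=1, x4=0: formula gives 0, G = 0 ✓
  x1=0, x2=0, x3=1, x4=1: formula gives 0, G = 0 ✓
  … (the remaining 12 rows also agree.)
Every row agrees, so the formula is equivalent.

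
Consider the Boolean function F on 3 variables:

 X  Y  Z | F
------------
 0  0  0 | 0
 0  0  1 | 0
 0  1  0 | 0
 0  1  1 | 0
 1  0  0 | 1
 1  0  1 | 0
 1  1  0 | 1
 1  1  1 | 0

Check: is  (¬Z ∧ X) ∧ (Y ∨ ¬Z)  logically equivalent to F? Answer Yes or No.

Check the formula against F row by row:
  X=0, Y=0, Z=0: formula gives 0, F = 0 ✓
  X=0, Y=0, Z=1: formula gives 0, F = 0 ✓
  X=0, Y=1, Z=0: formula gives 0, F = 0 ✓
  X=0, Y=1, Z=1: formula gives 0, F = 0 ✓
  X=1, Y=0, Z=0: formula gives 1, F = 1 ✓
  …and likewise for the remaining 3 rows.
No disagreement on any input; they are logically equivalent.

Yes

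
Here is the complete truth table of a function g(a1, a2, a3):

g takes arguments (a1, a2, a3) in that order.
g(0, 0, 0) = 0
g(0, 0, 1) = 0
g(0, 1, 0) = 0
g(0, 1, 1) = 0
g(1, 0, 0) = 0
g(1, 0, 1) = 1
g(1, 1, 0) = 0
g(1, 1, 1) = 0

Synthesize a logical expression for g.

Only row (1,0,1) gives 1. That row's minterm a1·¬a2·a3 is g directly.

g(a1, a2, a3) = (a1 & ~a2) & a3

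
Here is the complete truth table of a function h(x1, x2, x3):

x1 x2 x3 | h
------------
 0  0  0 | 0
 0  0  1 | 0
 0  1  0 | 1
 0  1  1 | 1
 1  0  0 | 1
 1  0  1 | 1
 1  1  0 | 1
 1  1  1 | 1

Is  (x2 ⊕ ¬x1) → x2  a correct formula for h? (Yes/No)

Evaluate (x2 ⊕ ¬x1) → x2 on each row and compare to h:
  x1=0, x2=0, x3=0: formula gives 0, h = 0 ✓
  x1=0, x2=0, x3=1: formula gives 0, h = 0 ✓
  x1=0, x2=1, x3=0: formula gives 1, h = 1 ✓
  x1=0, x2=1, x3=1: formula gives 1, h = 1 ✓
  x1=1, x2=0, x3=0: formula gives 1, h = 1 ✓
  … (the remaining 3 rows also agree.)
No disagreement on any input; they are logically equivalent.

Yes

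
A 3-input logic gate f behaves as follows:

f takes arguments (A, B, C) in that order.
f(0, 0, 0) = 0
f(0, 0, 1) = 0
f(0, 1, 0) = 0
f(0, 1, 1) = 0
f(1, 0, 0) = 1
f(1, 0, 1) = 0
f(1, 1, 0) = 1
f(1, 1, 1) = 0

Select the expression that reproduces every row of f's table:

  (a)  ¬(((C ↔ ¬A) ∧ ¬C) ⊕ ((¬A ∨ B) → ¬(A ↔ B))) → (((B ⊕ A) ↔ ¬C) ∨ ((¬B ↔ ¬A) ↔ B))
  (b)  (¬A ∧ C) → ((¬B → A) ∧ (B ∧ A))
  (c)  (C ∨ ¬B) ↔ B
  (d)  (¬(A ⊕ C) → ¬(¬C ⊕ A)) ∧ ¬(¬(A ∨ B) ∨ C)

d

(a) fails at (0,0,1): the formula yields 1, f is 0.
(b) fails at (0,0,0): the formula yields 1, f is 0.
(c) fails at (0,1,1): the formula yields 1, f is 0.
(d) is the remaining candidate, and it agrees with f on all 8 inputs.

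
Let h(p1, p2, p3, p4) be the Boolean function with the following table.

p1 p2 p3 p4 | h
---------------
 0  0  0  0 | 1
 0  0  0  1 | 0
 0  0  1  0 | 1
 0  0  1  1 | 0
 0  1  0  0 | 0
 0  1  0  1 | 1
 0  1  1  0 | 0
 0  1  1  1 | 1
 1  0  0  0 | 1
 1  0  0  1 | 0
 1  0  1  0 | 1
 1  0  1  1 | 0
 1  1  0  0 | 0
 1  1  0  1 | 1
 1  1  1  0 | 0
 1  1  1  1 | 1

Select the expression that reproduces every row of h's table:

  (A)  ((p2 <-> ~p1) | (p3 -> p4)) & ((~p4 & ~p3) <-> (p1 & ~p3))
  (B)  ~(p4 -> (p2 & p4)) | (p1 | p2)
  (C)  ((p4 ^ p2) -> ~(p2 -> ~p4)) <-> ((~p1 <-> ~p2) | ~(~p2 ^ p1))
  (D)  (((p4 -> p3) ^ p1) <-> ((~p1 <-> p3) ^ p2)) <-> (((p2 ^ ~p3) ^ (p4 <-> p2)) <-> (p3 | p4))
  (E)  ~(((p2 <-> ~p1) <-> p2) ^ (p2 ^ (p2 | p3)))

C

(A) fails at (0,0,0,0): the formula yields 0, h is 1.
(B) fails at (0,0,0,0): the formula yields 0, h is 1.
(D) fails at (0,0,0,0): the formula yields 0, h is 1.
(E) fails at (0,0,0,0): the formula yields 0, h is 1.
That leaves (C). Evaluating it on every row reproduces the table of h exactly.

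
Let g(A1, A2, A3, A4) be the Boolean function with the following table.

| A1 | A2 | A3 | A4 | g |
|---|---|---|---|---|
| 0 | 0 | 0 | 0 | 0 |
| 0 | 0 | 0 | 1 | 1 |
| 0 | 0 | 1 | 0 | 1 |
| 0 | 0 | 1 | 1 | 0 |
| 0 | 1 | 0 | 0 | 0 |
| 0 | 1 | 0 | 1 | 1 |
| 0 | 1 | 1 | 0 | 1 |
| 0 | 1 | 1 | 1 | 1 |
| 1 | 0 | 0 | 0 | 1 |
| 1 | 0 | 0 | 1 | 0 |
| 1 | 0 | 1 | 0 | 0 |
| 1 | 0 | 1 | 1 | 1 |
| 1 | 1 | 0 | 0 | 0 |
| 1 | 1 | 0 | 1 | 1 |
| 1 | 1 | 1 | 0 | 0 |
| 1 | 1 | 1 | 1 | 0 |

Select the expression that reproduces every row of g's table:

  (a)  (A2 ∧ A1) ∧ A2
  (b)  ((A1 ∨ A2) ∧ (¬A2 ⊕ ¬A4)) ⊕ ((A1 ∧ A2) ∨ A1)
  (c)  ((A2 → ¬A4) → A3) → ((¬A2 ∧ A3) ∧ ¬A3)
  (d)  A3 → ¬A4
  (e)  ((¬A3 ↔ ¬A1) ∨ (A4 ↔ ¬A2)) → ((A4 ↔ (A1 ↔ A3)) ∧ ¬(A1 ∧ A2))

e

(a): at (0,0,0,1) it gives 0, but g = 1 — eliminated.
(b): at (0,0,0,1) it gives 0, but g = 1 — eliminated.
(c): at (0,0,0,0) it gives 1, but g = 0 — eliminated.
(d): at (0,0,0,0) it gives 1, but g = 0 — eliminated.
Only (e) survives; checking it on all 16 rows confirms it matches g.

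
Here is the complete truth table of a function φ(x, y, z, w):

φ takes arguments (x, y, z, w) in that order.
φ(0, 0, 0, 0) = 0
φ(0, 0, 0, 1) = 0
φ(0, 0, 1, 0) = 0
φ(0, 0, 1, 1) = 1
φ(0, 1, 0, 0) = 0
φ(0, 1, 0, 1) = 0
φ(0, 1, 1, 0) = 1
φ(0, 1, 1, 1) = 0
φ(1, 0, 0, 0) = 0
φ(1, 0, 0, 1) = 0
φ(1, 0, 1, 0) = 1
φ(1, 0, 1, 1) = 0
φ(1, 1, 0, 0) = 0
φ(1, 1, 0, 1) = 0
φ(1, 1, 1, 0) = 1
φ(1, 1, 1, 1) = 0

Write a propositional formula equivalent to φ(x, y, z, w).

Collect the rows where φ=1 — (0,0,1,1), (0,1,1,0), (1,0,1,0), (1,1,1,0) — and write one minterm per row: ¬x·¬y·z·w, ¬x·y·z·¬w, x·¬y·z·¬w, x·y·z·¬w. Their union (logical OR) reproduces the table exactly.

φ(x, y, z, w) = (((((~x & ~y) & z) & w) | (((~x & y) & z) & ~w)) | (((x & ~y) & z) & ~w)) | (((x & y) & z) & ~w)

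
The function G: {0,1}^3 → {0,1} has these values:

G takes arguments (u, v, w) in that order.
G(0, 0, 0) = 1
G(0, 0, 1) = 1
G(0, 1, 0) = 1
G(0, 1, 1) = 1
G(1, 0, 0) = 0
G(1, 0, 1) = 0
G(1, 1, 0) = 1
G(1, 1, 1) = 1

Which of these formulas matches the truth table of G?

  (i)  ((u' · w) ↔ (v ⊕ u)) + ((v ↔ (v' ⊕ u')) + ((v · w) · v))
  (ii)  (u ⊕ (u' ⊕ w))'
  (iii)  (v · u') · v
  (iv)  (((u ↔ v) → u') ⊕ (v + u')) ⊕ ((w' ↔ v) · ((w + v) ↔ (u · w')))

i

(ii): at (0,0,0) it gives 0, but G = 1 — eliminated.
(iii): at (0,0,0) it gives 0, but G = 1 — eliminated.
(iv): at (0,0,0) it gives 0, but G = 1 — eliminated.
(i) is the remaining candidate, and it agrees with G on all 8 inputs.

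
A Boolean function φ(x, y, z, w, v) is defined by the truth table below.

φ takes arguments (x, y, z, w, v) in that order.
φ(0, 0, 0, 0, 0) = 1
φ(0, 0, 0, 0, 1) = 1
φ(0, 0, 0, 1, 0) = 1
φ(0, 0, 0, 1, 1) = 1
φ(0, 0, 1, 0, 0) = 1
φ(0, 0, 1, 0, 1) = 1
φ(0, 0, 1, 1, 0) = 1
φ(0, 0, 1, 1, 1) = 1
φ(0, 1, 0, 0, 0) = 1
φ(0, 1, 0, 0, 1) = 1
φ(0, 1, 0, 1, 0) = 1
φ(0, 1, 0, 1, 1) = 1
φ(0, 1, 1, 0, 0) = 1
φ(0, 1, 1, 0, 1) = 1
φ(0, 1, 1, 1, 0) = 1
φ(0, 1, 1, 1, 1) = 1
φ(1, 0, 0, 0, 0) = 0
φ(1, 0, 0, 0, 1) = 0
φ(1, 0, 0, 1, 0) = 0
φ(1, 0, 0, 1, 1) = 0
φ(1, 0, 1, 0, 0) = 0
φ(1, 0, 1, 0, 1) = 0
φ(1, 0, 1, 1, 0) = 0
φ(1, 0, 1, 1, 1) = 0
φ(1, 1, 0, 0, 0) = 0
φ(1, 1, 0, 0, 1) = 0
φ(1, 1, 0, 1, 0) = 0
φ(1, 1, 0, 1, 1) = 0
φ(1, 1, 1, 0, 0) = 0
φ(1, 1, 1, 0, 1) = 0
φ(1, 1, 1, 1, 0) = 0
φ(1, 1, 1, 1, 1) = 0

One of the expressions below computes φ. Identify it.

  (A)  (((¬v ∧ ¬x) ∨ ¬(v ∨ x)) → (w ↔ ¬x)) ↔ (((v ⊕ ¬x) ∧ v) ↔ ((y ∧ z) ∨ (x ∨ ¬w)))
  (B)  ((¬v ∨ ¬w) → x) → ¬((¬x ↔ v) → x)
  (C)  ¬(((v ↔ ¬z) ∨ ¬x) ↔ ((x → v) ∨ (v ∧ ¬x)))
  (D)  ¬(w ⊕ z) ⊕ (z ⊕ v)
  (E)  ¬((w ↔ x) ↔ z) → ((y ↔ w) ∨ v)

B

(A) disagrees with φ on (0,0,0,0,1) (formula → 0, table → 1); rule it out.
(C) disagrees with φ on (0,0,0,0,0) (formula → 0, table → 1); rule it out.
(D) disagrees with φ on (0,0,0,0,1) (formula → 0, table → 1); rule it out.
(E) disagrees with φ on (0,0,1,1,0) (formula → 0, table → 1); rule it out.
(B) is the remaining candidate, and it agrees with φ on all 32 inputs.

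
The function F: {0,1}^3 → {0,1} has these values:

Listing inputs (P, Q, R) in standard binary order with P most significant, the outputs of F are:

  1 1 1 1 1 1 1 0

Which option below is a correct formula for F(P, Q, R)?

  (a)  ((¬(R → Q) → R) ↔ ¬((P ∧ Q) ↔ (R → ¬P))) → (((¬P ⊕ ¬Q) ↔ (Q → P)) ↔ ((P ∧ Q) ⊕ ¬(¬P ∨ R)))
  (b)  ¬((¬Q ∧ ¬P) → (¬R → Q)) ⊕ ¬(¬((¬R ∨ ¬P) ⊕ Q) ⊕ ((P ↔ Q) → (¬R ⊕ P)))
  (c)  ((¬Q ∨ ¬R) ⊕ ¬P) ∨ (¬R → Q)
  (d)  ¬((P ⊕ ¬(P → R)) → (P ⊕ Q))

(b) fails at (1,0,0): the formula yields 0, F is 1.
(c) fails at (0,0,0): the formula yields 0, F is 1.
(d) fails at (0,0,0): the formula yields 0, F is 1.
(a) is the remaining candidate, and it agrees with F on all 8 inputs.

a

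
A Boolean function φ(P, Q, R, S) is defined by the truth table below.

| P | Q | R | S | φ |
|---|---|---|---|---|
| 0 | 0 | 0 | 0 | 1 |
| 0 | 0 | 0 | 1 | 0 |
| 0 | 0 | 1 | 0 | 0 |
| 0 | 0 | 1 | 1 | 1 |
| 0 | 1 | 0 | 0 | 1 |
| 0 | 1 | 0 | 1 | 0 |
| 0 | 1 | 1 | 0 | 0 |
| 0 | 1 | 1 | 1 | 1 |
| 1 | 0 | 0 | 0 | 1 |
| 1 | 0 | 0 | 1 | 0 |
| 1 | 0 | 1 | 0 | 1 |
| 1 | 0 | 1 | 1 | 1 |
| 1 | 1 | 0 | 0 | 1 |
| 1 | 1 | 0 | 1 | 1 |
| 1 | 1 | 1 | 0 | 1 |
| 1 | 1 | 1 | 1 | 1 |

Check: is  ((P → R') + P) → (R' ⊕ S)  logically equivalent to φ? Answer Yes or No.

No

Test each input against both φ and the formula:
  P=0, Q=0, R=0, S=0: formula gives 1, φ = 1 ✓
  P=0, Q=0, R=0, S=1: formula gives 0, φ = 0 ✓
  P=0, Q=0, R=1, S=0: formula gives 0, φ = 0 ✓
  P=0, Q=0, R=1, S=1: formula gives 1, φ = 1 ✓
  …
  P=1, Q=0, R=1, S=0: formula gives 0, but φ = 1 ✗
Since they disagree at (1,0,1,0), the expression is not a correct formula for φ.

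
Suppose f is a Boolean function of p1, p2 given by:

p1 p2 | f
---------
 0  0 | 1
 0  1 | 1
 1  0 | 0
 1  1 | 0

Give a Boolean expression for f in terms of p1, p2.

f(p1, p2) = ~p1

The output is the negation of p1.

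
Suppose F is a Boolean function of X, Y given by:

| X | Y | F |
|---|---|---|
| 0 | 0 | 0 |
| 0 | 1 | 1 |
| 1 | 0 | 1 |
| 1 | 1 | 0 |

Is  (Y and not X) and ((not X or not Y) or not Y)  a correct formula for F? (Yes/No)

Test each input against both F and the formula:
  X=0, Y=0: formula gives 0, F = 0 ✓
  X=0, Y=1: formula gives 1, F = 1 ✓
  X=1, Y=0: formula gives 0, but F = 1 ✗
A single disagreement suffices: at (1,0) they differ, so the formula does not compute F.

No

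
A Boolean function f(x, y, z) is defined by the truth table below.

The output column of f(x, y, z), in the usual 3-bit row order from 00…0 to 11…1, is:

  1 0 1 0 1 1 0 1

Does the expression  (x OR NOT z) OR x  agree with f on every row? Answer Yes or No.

Evaluate (x OR NOT z) OR x on each row and compare to f:
  x=0, y=0, z=0: formula gives 1, f = 1 ✓
  x=0, y=0, z=1: formula gives 0, f = 0 ✓
  x=0, y=1, z=0: formula gives 1, f = 1 ✓
  x=0, y=1, z=1: formula gives 0, f = 0 ✓
  x=1, y=0, z=0: formula gives 1, f = 1 ✓
  …
  x=1, y=1, z=0: formula gives 1, but f = 0 ✗
A single disagreement suffices: at (1,1,0) they differ, so the formula does not compute f.

No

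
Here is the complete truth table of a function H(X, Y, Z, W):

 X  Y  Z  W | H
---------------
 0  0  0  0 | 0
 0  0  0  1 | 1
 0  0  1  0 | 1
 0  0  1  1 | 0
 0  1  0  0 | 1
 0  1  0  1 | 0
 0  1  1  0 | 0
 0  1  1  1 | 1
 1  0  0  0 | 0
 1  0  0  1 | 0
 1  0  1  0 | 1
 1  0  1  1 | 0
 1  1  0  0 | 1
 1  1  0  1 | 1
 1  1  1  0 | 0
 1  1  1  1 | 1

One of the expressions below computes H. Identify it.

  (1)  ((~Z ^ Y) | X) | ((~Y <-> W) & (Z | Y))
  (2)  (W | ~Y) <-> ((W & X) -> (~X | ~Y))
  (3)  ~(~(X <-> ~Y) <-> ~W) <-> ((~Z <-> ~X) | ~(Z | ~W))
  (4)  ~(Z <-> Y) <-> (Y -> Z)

3

(1) fails at (0,0,0,0): the formula yields 1, H is 0.
(2) fails at (0,0,0,0): the formula yields 1, H is 0.
(4) fails at (0,0,0,1): the formula yields 0, H is 1.
Only (3) survives; checking it on all 16 rows confirms it matches H.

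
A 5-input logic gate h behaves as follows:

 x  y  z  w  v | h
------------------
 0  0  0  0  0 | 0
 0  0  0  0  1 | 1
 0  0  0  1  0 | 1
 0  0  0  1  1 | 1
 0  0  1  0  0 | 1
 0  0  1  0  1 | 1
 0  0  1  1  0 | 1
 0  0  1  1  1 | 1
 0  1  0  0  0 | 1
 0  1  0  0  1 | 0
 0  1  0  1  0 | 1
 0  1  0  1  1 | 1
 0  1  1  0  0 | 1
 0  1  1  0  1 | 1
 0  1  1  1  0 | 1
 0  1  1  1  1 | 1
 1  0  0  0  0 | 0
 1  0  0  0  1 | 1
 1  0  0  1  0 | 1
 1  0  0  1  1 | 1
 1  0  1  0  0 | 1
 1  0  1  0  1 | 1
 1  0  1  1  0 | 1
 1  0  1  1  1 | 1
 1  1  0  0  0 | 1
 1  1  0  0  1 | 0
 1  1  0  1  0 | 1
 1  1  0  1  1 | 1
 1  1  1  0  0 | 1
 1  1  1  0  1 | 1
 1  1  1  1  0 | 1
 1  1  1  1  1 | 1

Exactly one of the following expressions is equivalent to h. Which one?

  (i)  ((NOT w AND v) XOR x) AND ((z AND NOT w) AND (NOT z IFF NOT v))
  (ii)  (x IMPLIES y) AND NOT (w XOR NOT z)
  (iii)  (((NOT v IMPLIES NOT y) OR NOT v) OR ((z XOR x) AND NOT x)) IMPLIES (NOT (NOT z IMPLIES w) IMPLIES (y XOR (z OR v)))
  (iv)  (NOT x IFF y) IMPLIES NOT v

iii

(i) fails at (0,0,0,0,1): the formula yields 0, h is 1.
(ii) fails at (0,0,0,0,1): the formula yields 0, h is 1.
(iv) fails at (0,0,0,0,0): the formula yields 1, h is 0.
(iii) is the remaining candidate, and it agrees with h on all 32 inputs.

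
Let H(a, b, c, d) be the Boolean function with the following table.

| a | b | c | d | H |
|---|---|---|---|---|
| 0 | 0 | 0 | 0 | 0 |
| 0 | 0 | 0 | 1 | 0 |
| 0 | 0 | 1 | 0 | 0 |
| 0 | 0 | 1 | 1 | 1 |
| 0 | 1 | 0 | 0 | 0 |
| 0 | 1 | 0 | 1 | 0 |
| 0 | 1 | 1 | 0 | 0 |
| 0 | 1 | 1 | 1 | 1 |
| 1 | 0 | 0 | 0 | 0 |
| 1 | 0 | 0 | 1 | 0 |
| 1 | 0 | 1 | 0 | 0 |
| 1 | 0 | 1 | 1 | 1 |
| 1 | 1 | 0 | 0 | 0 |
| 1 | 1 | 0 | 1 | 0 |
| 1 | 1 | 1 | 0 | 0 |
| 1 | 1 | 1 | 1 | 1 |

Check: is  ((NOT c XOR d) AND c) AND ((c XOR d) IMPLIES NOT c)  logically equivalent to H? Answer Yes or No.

Evaluate ((NOT c XOR d) AND c) AND ((c XOR d) IMPLIES NOT c) on each row and compare to H:
  a=0, b=0, c=0, d=0: formula gives 0, H = 0 ✓
  a=0, b=0, c=0, d=1: formula gives 0, H = 0 ✓
  a=0, b=0, c=1, d=0: formula gives 0, H = 0 ✓
  a=0, b=0, c=1, d=1: formula gives 1, H = 1 ✓
  … (the remaining 12 rows also agree.)
Every row agrees, so the formula is equivalent.

Yes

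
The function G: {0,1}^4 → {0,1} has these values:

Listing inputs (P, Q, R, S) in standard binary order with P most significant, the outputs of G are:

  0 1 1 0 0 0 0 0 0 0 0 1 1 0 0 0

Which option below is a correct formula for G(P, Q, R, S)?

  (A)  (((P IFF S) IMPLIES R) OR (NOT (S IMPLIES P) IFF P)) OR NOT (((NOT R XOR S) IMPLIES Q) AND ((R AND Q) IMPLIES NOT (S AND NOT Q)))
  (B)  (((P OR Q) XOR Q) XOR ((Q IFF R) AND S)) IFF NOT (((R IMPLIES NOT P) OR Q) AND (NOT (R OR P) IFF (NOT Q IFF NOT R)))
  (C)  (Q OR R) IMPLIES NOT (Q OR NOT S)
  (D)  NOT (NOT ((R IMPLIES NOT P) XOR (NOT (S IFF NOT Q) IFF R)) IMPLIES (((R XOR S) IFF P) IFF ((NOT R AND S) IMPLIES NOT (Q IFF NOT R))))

D

(A): at (0,0,0,0) it gives 1, but G = 0 — eliminated.
(B): at (0,0,0,0) it gives 1, but G = 0 — eliminated.
(C): at (0,0,0,0) it gives 1, but G = 0 — eliminated.
Only (D) survives; checking it on all 16 rows confirms it matches G.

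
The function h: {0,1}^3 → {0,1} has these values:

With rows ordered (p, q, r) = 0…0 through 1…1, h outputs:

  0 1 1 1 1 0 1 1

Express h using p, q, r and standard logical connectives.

h is 0 on only 2 rows — (0,0,0), (1,0,1). Writing each as a minterm (¬p·¬q·¬r, p·¬q·r) and OR-ing them characterizes exactly where h=0, so h is the negation of that disjunction.

h(p, q, r) = ¬(((¬p ∧ ¬q) ∧ ¬r) ∨ ((p ∧ ¬q) ∧ r))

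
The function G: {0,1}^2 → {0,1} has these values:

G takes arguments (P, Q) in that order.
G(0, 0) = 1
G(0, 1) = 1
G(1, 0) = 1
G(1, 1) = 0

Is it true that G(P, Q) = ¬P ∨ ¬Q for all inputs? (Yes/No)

Yes

Check the formula against G row by row:
  P=0, Q=0: formula gives 1, G = 1 ✓
  P=0, Q=1: formula gives 1, G = 1 ✓
  P=1, Q=0: formula gives 1, G = 1 ✓
  P=1, Q=1: formula gives 0, G = 0 ✓
All 4 rows match — the expression computes G exactly.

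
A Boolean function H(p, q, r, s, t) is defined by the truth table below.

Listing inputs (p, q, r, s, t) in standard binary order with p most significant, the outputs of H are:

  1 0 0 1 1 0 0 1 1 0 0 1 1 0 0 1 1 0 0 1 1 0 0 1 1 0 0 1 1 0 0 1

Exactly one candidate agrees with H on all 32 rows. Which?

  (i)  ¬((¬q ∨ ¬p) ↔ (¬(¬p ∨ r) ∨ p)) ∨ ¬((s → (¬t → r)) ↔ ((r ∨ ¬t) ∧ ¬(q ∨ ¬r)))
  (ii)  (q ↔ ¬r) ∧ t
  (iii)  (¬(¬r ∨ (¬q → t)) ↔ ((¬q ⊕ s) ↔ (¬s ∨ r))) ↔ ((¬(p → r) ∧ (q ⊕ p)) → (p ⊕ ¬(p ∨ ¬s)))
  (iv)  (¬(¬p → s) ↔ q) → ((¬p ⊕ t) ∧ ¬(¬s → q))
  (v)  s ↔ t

v

(i): at (0,0,0,0,1) it gives 1, but H = 0 — eliminated.
(ii): at (0,0,0,0,0) it gives 0, but H = 1 — eliminated.
(iii): at (0,0,0,0,0) it gives 0, but H = 1 — eliminated.
(iv): at (0,0,0,0,1) it gives 1, but H = 0 — eliminated.
Only (v) survives; checking it on all 32 rows confirms it matches H.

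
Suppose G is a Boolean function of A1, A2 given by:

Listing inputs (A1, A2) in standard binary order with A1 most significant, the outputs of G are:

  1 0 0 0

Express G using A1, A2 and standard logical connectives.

G(A1, A2) = NOT (A1 OR A2)

The output is 1 only when every input is 0 — NOR of all inputs.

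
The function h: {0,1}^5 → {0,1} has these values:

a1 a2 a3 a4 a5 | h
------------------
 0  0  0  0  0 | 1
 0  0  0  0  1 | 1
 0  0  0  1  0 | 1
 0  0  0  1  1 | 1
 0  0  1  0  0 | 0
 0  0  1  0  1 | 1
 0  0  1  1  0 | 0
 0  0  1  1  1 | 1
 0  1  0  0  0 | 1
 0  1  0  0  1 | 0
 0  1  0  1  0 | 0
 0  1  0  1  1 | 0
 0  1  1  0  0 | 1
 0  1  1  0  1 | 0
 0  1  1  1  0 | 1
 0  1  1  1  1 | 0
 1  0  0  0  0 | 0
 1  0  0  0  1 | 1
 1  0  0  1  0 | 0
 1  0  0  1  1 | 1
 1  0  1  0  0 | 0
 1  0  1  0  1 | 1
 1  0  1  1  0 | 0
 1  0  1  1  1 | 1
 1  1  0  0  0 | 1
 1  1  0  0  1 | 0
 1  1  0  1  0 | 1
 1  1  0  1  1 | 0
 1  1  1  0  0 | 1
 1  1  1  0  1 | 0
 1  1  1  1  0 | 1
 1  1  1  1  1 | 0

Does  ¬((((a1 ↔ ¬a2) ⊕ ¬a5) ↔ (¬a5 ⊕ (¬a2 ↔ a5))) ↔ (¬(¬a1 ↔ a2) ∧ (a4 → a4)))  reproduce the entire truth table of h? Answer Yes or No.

Check the formula against h row by row:
  a1=0, a2=0, a3=0, a4=0, a5=0: formula gives 0, but h = 1 ✗
Since they disagree at (0,0,0,0,0), the expression is not a correct formula for h.

No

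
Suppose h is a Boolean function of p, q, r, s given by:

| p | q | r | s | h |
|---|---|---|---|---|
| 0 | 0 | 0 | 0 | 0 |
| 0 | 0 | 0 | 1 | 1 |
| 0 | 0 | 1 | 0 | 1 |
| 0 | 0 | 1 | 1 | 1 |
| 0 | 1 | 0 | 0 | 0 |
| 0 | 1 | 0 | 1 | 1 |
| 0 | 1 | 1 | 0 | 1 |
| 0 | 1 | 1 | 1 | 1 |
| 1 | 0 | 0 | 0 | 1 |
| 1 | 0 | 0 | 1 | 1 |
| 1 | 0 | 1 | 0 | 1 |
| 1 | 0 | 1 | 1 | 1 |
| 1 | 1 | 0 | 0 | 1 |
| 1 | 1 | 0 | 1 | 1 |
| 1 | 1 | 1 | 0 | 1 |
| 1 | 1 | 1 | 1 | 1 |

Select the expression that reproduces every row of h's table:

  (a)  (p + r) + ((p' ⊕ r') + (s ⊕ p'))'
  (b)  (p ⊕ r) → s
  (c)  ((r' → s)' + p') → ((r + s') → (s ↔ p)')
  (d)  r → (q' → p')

(b): at (0,0,0,0) it gives 1, but h = 0 — eliminated.
(c): at (0,0,1,0) it gives 0, but h = 1 — eliminated.
(d): at (0,0,0,0) it gives 1, but h = 0 — eliminated.
Only (a) survives; checking it on all 16 rows confirms it matches h.

a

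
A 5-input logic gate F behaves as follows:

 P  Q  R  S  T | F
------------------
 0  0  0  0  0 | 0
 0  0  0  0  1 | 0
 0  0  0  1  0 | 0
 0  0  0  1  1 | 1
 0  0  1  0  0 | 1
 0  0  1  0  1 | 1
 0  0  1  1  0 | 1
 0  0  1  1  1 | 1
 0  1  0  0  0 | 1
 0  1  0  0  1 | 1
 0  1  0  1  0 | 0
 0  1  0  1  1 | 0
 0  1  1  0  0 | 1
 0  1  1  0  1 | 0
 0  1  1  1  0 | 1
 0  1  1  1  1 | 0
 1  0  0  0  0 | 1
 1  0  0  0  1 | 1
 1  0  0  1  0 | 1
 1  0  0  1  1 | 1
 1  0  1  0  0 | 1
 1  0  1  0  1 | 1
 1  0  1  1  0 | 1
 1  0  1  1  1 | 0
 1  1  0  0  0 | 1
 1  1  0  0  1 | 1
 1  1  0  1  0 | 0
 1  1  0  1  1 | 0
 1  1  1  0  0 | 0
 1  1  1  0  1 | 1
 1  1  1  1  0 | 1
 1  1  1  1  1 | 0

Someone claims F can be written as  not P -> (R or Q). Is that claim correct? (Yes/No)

No

Evaluate not P -> (R or Q) on each row and compare to F:
  P=0, Q=0, R=0, S=0, T=0: formula gives 0, F = 0 ✓
  P=0, Q=0, R=0, S=0, T=1: formula gives 0, F = 0 ✓
  P=0, Q=0, R=0, S=1, T=0: formula gives 0, F = 0 ✓
  P=0, Q=0, R=0, S=1, T=1: formula gives 0, but F = 1 ✗
Since they disagree at (0,0,0,1,1), the expression is not a correct formula for F.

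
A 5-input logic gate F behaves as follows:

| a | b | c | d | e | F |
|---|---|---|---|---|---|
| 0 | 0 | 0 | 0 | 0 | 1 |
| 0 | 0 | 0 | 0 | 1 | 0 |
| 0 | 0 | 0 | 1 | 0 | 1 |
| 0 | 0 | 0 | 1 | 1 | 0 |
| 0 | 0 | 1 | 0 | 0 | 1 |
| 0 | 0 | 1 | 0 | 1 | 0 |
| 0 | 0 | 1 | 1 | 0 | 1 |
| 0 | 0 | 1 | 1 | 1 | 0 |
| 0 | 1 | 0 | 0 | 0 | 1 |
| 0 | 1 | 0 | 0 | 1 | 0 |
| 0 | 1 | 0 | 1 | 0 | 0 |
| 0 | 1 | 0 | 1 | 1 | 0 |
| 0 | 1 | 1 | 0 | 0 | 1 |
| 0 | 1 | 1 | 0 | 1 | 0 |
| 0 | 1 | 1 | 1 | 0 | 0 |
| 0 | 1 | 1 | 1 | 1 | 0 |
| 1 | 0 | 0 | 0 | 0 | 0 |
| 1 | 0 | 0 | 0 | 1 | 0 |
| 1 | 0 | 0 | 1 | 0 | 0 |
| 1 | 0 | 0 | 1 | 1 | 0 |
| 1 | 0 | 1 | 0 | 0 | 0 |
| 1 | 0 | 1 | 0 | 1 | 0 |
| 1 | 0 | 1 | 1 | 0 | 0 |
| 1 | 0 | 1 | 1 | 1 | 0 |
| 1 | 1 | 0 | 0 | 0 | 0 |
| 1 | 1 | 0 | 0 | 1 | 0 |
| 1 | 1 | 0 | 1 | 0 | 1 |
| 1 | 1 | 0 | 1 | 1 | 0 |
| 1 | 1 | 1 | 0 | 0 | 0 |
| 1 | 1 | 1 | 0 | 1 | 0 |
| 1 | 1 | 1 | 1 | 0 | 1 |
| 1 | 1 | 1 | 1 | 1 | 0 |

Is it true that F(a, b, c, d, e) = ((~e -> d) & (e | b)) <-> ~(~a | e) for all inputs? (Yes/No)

Yes

Test each input against both F and the formula:
  a=0, b=0, c=0, d=0, e=0: formula gives 1, F = 1 ✓
  a=0, b=0, c=0, d=0, e=1: formula gives 0, F = 0 ✓
  a=0, b=0, c=0, d=1, e=0: formula gives 1, F = 1 ✓
  a=0, b=0, c=0, d=1, e=1: formula gives 0, F = 0 ✓
  …and likewise for the remaining 28 rows.
No disagreement on any input; they are logically equivalent.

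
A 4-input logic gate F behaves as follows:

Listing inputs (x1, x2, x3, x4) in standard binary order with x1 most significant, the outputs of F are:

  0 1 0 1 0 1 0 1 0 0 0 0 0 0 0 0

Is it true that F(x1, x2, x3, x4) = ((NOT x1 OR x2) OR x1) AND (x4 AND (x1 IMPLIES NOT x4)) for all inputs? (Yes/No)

Evaluate ((NOT x1 OR x2) OR x1) AND (x4 AND (x1 IMPLIES NOT x4)) on each row and compare to F:
  x1=0, x2=0, x3=0, x4=0: formula gives 0, F = 0 ✓
  x1=0, x2=0, x3=0, x4=1: formula gives 1, F = 1 ✓
  x1=0, x2=0, x3=1, x4=0: formula gives 0, F = 0 ✓
  x1=0, x2=0, x3=1, x4=1: formula gives 1, F = 1 ✓
  …and likewise for the remaining 12 rows.
No disagreement on any input; they are logically equivalent.

Yes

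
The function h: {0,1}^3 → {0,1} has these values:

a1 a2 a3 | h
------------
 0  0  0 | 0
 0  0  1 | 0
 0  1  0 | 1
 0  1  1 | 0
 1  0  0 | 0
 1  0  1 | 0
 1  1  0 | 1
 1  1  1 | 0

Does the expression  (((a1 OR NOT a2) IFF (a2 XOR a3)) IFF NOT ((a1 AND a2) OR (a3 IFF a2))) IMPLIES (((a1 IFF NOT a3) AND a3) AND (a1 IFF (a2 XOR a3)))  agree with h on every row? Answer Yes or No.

No

Check the formula against h row by row:
  a1=0, a2=0, a3=0: formula gives 0, h = 0 ✓
  a1=0, a2=0, a3=1: formula gives 0, h = 0 ✓
  a1=0, a2=1, a3=0: formula gives 1, h = 1 ✓
  a1=0, a2=1, a3=1: formula gives 1, but h = 0 ✗
A single disagreement suffices: at (0,1,1) they differ, so the formula does not compute h.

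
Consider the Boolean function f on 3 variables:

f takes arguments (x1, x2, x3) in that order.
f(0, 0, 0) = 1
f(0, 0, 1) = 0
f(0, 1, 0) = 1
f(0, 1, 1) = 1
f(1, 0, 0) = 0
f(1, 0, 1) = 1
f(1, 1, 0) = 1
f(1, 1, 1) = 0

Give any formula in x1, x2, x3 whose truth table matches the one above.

There are just 3 zero rows: (0,0,1), (1,0,0), (1,1,1). Their minterms are ¬x1·¬x2·x3, x1·¬x2·¬x3, x1·x2·x3; the OR of those covers precisely the 0-outputs, and negating it yields f.

f(x1, x2, x3) = ~((((~x1 & ~x2) & x3) | ((x1 & ~x2) & ~x3)) | ((x1 & x2) & x3))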